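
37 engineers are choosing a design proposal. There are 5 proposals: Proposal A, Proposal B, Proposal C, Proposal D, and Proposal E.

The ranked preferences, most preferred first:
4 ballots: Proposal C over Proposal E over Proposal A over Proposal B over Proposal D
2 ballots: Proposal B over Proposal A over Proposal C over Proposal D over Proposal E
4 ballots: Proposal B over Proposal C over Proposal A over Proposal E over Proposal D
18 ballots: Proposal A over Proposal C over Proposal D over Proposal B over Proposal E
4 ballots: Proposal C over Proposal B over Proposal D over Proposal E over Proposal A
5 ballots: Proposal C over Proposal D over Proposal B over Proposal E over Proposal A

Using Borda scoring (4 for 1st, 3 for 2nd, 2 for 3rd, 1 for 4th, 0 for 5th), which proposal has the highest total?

Proposal A: 4×2 + 2×3 + 4×2 + 18×4 + 4×0 + 5×0 = 94
Proposal B: 4×1 + 2×4 + 4×4 + 18×1 + 4×3 + 5×2 = 68
Proposal C: 4×4 + 2×2 + 4×3 + 18×3 + 4×4 + 5×4 = 122
Proposal D: 4×0 + 2×1 + 4×0 + 18×2 + 4×2 + 5×3 = 61
Proposal E: 4×3 + 2×0 + 4×1 + 18×0 + 4×1 + 5×1 = 25

Proposal C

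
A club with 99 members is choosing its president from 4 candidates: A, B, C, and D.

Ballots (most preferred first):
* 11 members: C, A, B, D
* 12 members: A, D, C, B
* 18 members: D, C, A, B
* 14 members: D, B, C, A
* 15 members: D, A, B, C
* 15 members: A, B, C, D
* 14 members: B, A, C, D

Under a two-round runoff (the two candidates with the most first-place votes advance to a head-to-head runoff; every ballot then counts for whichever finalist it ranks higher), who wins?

A

Round 1 first-place votes: A 27, B 14, C 11, D 47. D and A advance.
Runoff: D is ranked above A on 47 ballots, A above D on 52.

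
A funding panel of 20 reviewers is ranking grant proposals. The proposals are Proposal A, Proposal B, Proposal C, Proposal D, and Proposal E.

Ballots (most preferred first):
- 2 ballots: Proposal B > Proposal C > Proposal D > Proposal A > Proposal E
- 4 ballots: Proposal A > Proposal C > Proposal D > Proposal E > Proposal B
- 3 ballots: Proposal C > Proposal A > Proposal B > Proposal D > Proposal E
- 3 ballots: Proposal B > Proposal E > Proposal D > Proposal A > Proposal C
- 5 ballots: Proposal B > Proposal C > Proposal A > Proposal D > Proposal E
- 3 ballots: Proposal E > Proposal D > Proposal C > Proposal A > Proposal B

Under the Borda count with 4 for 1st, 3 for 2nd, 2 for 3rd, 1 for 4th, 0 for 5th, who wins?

Proposal C

Proposal A: 2×1 + 4×4 + 3×3 + 3×1 + 5×2 + 3×1 = 43
Proposal B: 2×4 + 4×0 + 3×2 + 3×4 + 5×4 + 3×0 = 46
Proposal C: 2×3 + 4×3 + 3×4 + 3×0 + 5×3 + 3×2 = 51
Proposal D: 2×2 + 4×2 + 3×1 + 3×2 + 5×1 + 3×3 = 35
Proposal E: 2×0 + 4×1 + 3×0 + 3×3 + 5×0 + 3×4 = 25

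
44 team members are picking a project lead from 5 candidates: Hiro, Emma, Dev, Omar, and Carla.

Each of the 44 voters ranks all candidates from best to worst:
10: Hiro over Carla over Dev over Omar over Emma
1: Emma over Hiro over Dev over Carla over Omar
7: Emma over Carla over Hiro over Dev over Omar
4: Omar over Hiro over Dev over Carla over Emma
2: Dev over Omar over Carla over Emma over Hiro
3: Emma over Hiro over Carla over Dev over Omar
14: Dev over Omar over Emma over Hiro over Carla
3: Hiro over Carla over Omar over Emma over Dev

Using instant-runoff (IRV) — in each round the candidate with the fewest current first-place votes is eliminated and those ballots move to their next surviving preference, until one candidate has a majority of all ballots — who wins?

Hiro

Round 1: Hiro 13, Emma 11, Dev 16, Omar 4, Carla 0. Carla eliminated.
Round 2: Hiro 13, Emma 11, Dev 16, Omar 4. Omar eliminated.
Round 3: Hiro 17, Emma 11, Dev 16. Emma eliminated.
Round 4: Hiro 28, Dev 16. Hiro has a majority (≥23).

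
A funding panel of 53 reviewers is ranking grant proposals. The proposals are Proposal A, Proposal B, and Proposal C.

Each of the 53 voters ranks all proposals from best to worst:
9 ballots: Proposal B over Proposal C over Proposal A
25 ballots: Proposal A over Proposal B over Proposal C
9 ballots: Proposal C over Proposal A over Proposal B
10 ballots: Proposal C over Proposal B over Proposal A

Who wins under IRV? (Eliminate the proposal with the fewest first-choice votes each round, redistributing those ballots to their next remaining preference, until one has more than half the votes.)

Proposal C

Round 1: Proposal A 25, Proposal B 9, Proposal C 19. Proposal B eliminated.
Round 2: Proposal A 25, Proposal C 28. Proposal C has a majority (≥27).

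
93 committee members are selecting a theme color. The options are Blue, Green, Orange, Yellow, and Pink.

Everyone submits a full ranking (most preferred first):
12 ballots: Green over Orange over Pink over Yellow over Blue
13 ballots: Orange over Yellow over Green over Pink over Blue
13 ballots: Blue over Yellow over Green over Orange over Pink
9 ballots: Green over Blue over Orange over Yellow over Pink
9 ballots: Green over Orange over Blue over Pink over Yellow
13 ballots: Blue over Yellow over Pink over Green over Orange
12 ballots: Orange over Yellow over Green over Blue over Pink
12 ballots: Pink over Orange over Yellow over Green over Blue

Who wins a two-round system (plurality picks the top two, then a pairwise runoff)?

Round 1 first-place votes: Blue 26, Green 30, Orange 25, Yellow 0, Pink 12. Green and Blue advance.
Runoff: Green is ranked above Blue on 67 ballots, Blue above Green on 26.

Green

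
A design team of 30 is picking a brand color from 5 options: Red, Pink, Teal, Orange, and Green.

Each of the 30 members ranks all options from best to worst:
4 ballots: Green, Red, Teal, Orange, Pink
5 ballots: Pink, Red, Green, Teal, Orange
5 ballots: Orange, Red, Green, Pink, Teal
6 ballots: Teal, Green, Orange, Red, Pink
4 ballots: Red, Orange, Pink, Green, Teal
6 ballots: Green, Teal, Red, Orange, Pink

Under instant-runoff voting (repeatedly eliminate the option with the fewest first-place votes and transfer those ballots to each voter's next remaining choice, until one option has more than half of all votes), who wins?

Round 1: Red 4, Pink 5, Teal 6, Orange 5, Green 10. Red eliminated.
Round 2: Pink 5, Teal 6, Orange 9, Green 10. Pink eliminated.
Round 3: Teal 6, Orange 9, Green 15. Teal eliminated.
Round 4: Orange 9, Green 21. Green has a majority (≥16).

Green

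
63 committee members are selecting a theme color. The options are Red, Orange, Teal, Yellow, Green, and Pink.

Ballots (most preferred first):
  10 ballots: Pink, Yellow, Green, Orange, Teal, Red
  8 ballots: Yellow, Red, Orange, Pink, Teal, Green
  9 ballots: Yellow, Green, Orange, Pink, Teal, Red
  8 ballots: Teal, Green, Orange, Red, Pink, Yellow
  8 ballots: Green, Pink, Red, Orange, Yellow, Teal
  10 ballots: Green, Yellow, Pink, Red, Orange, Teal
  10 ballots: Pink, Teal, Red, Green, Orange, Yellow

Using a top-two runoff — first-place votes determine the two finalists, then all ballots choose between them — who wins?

Green

Round 1 first-place votes: Red 0, Orange 0, Teal 8, Yellow 17, Green 18, Pink 20. Pink and Green advance.
Runoff: Pink is ranked above Green on 28 ballots, Green above Pink on 35.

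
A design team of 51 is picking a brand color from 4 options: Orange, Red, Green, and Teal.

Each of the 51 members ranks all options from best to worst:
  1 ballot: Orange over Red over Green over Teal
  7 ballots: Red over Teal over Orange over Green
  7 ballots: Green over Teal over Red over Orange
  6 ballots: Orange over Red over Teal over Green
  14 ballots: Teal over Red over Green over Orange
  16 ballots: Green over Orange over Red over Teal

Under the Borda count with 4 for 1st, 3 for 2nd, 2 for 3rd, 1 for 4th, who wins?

Orange: 1×4 + 7×2 + 7×1 + 6×4 + 14×1 + 16×3 = 111
Red: 1×3 + 7×4 + 7×2 + 6×3 + 14×3 + 16×2 = 137
Green: 1×2 + 7×1 + 7×4 + 6×1 + 14×2 + 16×4 = 135
Teal: 1×1 + 7×3 + 7×3 + 6×2 + 14×4 + 16×1 = 127

Red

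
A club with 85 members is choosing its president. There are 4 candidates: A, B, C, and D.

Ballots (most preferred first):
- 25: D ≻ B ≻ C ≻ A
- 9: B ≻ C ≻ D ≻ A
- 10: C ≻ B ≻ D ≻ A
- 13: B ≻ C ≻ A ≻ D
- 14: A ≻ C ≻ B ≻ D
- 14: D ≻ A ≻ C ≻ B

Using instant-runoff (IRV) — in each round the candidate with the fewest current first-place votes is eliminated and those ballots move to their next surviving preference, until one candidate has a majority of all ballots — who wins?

B

Round 1: A 14, B 22, C 10, D 39. C eliminated.
Round 2: A 14, B 32, D 39. A eliminated.
Round 3: B 46, D 39. B has a majority (≥43).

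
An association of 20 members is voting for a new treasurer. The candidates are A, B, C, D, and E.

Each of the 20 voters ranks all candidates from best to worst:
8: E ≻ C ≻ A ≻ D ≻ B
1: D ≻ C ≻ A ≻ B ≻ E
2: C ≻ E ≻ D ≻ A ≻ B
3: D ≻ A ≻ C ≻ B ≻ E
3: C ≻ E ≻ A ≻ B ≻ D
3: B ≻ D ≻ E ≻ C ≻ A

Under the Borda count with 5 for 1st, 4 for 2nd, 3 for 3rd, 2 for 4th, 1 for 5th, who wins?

C

A: 8×3 + 1×3 + 2×2 + 3×4 + 3×3 + 3×1 = 55
B: 8×1 + 1×2 + 2×1 + 3×2 + 3×2 + 3×5 = 39
C: 8×4 + 1×4 + 2×5 + 3×3 + 3×5 + 3×2 = 76
D: 8×2 + 1×5 + 2×3 + 3×5 + 3×1 + 3×4 = 57
E: 8×5 + 1×1 + 2×4 + 3×1 + 3×4 + 3×3 = 73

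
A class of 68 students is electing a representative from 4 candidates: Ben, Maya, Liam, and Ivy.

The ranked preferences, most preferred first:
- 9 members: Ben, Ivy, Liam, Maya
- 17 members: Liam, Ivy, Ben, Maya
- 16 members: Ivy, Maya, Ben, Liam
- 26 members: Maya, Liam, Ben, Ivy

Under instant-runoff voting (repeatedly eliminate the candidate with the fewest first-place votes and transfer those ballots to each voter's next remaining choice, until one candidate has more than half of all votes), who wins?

Round 1: Ben 9, Maya 26, Liam 17, Ivy 16. Ben eliminated.
Round 2: Maya 26, Liam 17, Ivy 25. Liam eliminated.
Round 3: Maya 26, Ivy 42. Ivy has a majority (≥35).

Ivy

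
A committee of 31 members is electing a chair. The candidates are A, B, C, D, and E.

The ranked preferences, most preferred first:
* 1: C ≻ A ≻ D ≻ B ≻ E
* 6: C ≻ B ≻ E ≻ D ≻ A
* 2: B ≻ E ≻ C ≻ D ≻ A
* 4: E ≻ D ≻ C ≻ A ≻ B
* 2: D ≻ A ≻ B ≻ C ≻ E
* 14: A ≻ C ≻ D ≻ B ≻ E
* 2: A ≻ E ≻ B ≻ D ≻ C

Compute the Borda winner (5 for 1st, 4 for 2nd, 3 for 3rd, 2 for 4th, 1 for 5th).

A: 1×4 + 6×1 + 2×1 + 4×2 + 2×4 + 14×5 + 2×5 = 108
B: 1×2 + 6×4 + 2×5 + 4×1 + 2×3 + 14×2 + 2×3 = 80
C: 1×5 + 6×5 + 2×3 + 4×3 + 2×2 + 14×4 + 2×1 = 115
D: 1×3 + 6×2 + 2×2 + 4×4 + 2×5 + 14×3 + 2×2 = 91
E: 1×1 + 6×3 + 2×4 + 4×5 + 2×1 + 14×1 + 2×4 = 71

C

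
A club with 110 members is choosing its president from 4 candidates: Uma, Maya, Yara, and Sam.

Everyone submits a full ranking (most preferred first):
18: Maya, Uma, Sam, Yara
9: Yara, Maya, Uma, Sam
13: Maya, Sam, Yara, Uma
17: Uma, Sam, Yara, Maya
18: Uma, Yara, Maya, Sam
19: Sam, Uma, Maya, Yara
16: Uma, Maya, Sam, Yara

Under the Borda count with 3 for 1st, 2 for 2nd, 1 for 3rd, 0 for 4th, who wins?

Uma: 18×2 + 9×1 + 13×0 + 17×3 + 18×3 + 19×2 + 16×3 = 236
Maya: 18×3 + 9×2 + 13×3 + 17×0 + 18×1 + 19×1 + 16×2 = 180
Yara: 18×0 + 9×3 + 13×1 + 17×1 + 18×2 + 19×0 + 16×0 = 93
Sam: 18×1 + 9×0 + 13×2 + 17×2 + 18×0 + 19×3 + 16×1 = 151

Uma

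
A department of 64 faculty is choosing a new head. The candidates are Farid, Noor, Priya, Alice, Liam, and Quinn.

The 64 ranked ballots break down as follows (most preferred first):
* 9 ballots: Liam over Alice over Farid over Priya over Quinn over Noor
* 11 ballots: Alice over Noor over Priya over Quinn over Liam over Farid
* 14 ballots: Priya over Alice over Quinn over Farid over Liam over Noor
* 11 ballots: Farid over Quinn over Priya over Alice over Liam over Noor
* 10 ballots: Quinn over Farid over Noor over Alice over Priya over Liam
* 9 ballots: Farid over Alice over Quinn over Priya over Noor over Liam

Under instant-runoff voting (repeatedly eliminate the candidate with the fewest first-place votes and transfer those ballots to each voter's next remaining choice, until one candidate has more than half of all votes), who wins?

Round 1: Farid 20, Noor 0, Priya 14, Alice 11, Liam 9, Quinn 10. Noor eliminated.
Round 2: Farid 20, Priya 14, Alice 11, Liam 9, Quinn 10. Liam eliminated.
Round 3: Farid 20, Priya 14, Alice 20, Quinn 10. Quinn eliminated.
Round 4: Farid 30, Priya 14, Alice 20. Priya eliminated.
Round 5: Farid 30, Alice 34. Alice has a majority (≥33).

Alice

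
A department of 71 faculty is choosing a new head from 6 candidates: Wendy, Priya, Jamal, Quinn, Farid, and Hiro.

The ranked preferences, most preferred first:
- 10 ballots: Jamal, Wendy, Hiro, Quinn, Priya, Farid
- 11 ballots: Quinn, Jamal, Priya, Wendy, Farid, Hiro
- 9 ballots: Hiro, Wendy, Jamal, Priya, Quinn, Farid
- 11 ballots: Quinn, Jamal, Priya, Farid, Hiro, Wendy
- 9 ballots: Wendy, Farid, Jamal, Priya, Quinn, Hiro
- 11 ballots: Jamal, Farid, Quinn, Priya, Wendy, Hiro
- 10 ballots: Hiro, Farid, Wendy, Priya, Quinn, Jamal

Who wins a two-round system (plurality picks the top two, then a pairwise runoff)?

Jamal

Round 1 first-place votes: Wendy 9, Priya 0, Jamal 21, Quinn 22, Farid 0, Hiro 19. Quinn and Jamal advance.
Runoff: Quinn is ranked above Jamal on 32 ballots, Jamal above Quinn on 39.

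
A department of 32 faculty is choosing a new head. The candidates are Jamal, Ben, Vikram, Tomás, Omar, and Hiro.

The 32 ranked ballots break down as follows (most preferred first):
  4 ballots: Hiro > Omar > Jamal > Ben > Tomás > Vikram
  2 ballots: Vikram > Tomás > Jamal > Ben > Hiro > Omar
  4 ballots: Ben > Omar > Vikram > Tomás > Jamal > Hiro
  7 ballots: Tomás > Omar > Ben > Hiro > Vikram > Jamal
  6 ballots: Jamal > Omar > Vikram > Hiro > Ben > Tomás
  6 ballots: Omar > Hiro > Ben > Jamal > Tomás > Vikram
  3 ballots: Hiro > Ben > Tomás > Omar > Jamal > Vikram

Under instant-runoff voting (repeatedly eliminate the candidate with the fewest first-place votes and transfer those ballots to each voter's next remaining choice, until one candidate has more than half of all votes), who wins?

Omar

Round 1: Jamal 6, Ben 4, Vikram 2, Tomás 7, Omar 6, Hiro 7. Vikram eliminated.
Round 2: Jamal 6, Ben 4, Tomás 9, Omar 6, Hiro 7. Ben eliminated.
Round 3: Jamal 6, Tomás 9, Omar 10, Hiro 7. Jamal eliminated.
Round 4: Tomás 9, Omar 16, Hiro 7. Hiro eliminated.
Round 5: Tomás 12, Omar 20. Omar has a majority (≥17).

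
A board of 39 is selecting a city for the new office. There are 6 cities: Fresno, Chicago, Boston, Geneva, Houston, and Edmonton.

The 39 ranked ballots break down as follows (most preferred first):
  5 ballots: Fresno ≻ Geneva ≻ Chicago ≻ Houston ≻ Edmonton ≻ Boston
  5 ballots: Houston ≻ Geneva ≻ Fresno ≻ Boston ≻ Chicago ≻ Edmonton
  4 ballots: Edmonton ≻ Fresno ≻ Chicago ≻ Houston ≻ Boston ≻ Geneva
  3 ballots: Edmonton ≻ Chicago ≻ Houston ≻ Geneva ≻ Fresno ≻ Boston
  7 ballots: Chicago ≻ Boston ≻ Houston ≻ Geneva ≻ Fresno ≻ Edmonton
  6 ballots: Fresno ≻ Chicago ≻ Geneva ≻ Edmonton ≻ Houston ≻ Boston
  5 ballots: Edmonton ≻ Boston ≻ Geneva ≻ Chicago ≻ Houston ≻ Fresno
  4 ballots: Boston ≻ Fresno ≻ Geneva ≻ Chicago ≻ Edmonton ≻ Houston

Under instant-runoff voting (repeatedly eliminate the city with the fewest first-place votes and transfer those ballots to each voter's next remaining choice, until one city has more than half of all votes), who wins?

Round 1: Fresno 11, Chicago 7, Boston 4, Geneva 0, Houston 5, Edmonton 12. Geneva eliminated.
Round 2: Fresno 11, Chicago 7, Boston 4, Houston 5, Edmonton 12. Boston eliminated.
Round 3: Fresno 15, Chicago 7, Houston 5, Edmonton 12. Houston eliminated.
Round 4: Fresno 20, Chicago 7, Edmonton 12. Fresno has a majority (≥20).

Fresno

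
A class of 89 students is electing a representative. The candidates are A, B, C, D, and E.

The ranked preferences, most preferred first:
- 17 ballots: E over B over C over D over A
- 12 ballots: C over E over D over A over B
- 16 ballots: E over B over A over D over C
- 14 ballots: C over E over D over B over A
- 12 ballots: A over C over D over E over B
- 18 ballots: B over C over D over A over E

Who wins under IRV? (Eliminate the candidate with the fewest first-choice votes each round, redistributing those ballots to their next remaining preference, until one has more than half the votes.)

C

Round 1: A 12, B 18, C 26, D 0, E 33. D eliminated.
Round 2: A 12, B 18, C 26, E 33. A eliminated.
Round 3: B 18, C 38, E 33. B eliminated.
Round 4: C 56, E 33. C has a majority (≥45).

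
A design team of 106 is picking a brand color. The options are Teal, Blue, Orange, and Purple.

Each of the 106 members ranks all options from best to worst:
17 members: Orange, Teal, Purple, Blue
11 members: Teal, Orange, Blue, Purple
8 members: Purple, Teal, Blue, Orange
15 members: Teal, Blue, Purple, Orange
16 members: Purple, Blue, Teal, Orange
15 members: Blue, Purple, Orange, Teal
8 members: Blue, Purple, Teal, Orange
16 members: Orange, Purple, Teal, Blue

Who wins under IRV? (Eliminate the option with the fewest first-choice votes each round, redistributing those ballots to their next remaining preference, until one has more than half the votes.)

Purple

Round 1: Teal 26, Blue 23, Orange 33, Purple 24. Blue eliminated.
Round 2: Teal 26, Orange 33, Purple 47. Teal eliminated.
Round 3: Orange 44, Purple 62. Purple has a majority (≥54).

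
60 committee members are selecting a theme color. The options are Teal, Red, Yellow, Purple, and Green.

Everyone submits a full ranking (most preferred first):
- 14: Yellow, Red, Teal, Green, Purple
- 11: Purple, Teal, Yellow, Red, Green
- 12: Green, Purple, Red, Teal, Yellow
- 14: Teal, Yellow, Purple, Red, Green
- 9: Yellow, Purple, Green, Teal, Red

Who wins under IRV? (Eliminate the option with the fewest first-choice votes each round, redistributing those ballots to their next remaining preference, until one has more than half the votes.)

Teal

Round 1: Teal 14, Red 0, Yellow 23, Purple 11, Green 12. Red eliminated.
Round 2: Teal 14, Yellow 23, Purple 11, Green 12. Purple eliminated.
Round 3: Teal 25, Yellow 23, Green 12. Green eliminated.
Round 4: Teal 37, Yellow 23. Teal has a majority (≥31).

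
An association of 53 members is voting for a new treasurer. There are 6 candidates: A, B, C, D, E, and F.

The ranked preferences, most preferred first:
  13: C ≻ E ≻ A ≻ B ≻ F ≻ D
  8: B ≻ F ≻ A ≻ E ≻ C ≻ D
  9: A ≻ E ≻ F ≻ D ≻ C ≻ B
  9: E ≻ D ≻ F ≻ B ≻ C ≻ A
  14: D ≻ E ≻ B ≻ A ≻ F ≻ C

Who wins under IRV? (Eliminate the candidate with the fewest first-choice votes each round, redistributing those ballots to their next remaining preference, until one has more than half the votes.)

Round 1: A 9, B 8, C 13, D 14, E 9, F 0. F eliminated.
Round 2: A 9, B 8, C 13, D 14, E 9. B eliminated.
Round 3: A 17, C 13, D 14, E 9. E eliminated.
Round 4: A 17, C 13, D 23. C eliminated.
Round 5: A 30, D 23. A has a majority (≥27).

A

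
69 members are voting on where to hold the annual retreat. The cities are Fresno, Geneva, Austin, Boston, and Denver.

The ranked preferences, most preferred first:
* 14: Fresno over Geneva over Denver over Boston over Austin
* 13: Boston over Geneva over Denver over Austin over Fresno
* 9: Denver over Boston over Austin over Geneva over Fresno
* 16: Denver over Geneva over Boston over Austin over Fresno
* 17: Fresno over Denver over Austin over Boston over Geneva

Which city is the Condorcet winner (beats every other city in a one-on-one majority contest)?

Denver vs Fresno: 38–31
Denver vs Geneva: 42–27
Denver vs Austin: 69–0
Denver vs Boston: 56–13
Denver beats every other city.

Denver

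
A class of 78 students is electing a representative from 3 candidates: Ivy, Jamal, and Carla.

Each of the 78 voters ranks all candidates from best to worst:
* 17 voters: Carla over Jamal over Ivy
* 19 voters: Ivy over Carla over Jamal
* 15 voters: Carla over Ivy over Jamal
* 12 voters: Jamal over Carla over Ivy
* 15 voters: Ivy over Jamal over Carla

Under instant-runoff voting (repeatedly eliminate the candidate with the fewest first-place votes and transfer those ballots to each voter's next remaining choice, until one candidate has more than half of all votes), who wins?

Round 1: Ivy 34, Jamal 12, Carla 32. Jamal eliminated.
Round 2: Ivy 34, Carla 44. Carla has a majority (≥40).

Carla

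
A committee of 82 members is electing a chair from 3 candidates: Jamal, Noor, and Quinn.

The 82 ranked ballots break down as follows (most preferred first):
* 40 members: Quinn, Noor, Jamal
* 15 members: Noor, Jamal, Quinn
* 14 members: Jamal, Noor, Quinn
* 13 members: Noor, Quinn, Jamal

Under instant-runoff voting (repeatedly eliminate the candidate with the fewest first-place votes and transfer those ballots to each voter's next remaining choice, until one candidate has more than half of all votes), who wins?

Round 1: Jamal 14, Noor 28, Quinn 40. Jamal eliminated.
Round 2: Noor 42, Quinn 40. Noor has a majority (≥42).

Noor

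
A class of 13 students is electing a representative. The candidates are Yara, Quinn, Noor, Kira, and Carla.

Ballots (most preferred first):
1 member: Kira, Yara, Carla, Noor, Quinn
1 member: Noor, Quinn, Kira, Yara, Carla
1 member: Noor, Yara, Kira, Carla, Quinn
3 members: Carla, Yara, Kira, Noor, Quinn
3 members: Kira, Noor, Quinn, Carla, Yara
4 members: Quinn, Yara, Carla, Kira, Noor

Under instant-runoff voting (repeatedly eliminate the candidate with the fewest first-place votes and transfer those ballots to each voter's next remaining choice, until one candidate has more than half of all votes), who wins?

Kira

Round 1: Yara 0, Quinn 4, Noor 2, Kira 4, Carla 3. Yara eliminated.
Round 2: Quinn 4, Noor 2, Kira 4, Carla 3. Noor eliminated.
Round 3: Quinn 5, Kira 5, Carla 3. Carla eliminated.
Round 4: Quinn 5, Kira 8. Kira has a majority (≥7).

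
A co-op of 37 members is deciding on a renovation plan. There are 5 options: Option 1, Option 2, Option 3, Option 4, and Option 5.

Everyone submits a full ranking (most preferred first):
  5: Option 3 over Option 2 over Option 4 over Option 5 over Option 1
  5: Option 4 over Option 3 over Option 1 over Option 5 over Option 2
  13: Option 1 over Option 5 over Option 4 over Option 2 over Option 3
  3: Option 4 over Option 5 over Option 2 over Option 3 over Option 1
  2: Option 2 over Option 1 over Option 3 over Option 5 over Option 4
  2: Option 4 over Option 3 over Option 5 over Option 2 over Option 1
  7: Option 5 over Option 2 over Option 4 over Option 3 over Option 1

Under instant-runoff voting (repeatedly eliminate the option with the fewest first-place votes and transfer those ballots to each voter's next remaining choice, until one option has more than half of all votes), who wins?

Round 1: Option 1 13, Option 2 2, Option 3 5, Option 4 10, Option 5 7. Option 2 eliminated.
Round 2: Option 1 15, Option 3 5, Option 4 10, Option 5 7. Option 3 eliminated.
Round 3: Option 1 15, Option 4 15, Option 5 7. Option 5 eliminated.
Round 4: Option 1 15, Option 4 22. Option 4 has a majority (≥19).

Option 4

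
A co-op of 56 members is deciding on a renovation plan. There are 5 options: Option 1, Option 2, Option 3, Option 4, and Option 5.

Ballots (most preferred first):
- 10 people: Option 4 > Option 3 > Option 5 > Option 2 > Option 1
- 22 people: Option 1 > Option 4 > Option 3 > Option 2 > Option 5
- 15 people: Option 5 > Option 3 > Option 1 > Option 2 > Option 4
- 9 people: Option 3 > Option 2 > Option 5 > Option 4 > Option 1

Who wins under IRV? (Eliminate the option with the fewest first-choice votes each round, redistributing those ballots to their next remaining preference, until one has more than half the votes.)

Round 1: Option 1 22, Option 2 0, Option 3 9, Option 4 10, Option 5 15. Option 2 eliminated.
Round 2: Option 1 22, Option 3 9, Option 4 10, Option 5 15. Option 3 eliminated.
Round 3: Option 1 22, Option 4 10, Option 5 24. Option 4 eliminated.
Round 4: Option 1 22, Option 5 34. Option 5 has a majority (≥29).

Option 5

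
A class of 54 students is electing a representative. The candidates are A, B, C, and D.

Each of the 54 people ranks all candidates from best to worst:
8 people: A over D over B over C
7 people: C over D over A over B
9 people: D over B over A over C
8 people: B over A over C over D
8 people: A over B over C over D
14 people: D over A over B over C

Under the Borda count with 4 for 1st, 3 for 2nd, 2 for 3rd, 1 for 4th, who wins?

A: 8×4 + 7×2 + 9×2 + 8×3 + 8×4 + 14×3 = 162
B: 8×2 + 7×1 + 9×3 + 8×4 + 8×3 + 14×2 = 134
C: 8×1 + 7×4 + 9×1 + 8×2 + 8×2 + 14×1 = 91
D: 8×3 + 7×3 + 9×4 + 8×1 + 8×1 + 14×4 = 153

A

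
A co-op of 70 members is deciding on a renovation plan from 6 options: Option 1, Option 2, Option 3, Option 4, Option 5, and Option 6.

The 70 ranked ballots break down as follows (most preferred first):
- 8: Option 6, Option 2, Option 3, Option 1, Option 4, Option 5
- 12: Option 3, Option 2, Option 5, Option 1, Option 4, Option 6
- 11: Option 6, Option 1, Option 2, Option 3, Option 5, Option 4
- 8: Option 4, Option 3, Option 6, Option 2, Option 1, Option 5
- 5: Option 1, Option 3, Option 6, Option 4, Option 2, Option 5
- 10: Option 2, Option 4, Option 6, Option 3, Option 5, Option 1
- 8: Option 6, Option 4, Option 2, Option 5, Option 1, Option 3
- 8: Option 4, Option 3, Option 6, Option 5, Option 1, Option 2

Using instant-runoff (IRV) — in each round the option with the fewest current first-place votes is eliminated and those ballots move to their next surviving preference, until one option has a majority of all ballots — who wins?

Round 1: Option 1 5, Option 2 10, Option 3 12, Option 4 16, Option 5 0, Option 6 27. Option 5 eliminated.
Round 2: Option 1 5, Option 2 10, Option 3 12, Option 4 16, Option 6 27. Option 1 eliminated.
Round 3: Option 2 10, Option 3 17, Option 4 16, Option 6 27. Option 2 eliminated.
Round 4: Option 3 17, Option 4 26, Option 6 27. Option 3 eliminated.
Round 5: Option 4 38, Option 6 32. Option 4 has a majority (≥36).

Option 4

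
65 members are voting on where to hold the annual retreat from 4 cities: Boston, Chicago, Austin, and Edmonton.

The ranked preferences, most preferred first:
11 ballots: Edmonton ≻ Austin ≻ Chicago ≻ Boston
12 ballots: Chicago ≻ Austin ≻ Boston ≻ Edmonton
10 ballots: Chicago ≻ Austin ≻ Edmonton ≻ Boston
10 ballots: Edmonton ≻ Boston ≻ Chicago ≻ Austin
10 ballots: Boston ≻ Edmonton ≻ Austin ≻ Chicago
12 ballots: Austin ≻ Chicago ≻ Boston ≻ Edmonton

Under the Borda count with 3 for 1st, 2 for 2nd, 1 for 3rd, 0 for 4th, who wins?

Boston: 11×0 + 12×1 + 10×0 + 10×2 + 10×3 + 12×1 = 74
Chicago: 11×1 + 12×3 + 10×3 + 10×1 + 10×0 + 12×2 = 111
Austin: 11×2 + 12×2 + 10×2 + 10×0 + 10×1 + 12×3 = 112
Edmonton: 11×3 + 12×0 + 10×1 + 10×3 + 10×2 + 12×0 = 93

Austin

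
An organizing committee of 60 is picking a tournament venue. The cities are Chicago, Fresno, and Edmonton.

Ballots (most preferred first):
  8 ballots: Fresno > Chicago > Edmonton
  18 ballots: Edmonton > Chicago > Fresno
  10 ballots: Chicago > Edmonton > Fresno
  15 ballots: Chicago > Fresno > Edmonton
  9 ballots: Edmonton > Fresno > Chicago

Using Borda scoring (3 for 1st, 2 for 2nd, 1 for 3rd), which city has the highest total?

Chicago: 8×2 + 18×2 + 10×3 + 15×3 + 9×1 = 136
Fresno: 8×3 + 18×1 + 10×1 + 15×2 + 9×2 = 100
Edmonton: 8×1 + 18×3 + 10×2 + 15×1 + 9×3 = 124

Chicago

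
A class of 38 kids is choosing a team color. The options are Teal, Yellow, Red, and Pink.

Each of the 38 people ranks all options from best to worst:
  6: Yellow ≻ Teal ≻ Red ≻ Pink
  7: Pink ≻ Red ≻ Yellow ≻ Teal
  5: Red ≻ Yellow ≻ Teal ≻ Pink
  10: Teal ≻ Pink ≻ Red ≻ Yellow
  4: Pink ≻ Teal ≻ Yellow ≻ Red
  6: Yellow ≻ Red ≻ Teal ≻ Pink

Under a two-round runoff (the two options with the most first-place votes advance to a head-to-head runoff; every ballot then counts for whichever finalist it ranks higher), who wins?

Pink

Round 1 first-place votes: Teal 10, Yellow 12, Red 5, Pink 11. Yellow and Pink advance.
Runoff: Yellow is ranked above Pink on 17 ballots, Pink above Yellow on 21.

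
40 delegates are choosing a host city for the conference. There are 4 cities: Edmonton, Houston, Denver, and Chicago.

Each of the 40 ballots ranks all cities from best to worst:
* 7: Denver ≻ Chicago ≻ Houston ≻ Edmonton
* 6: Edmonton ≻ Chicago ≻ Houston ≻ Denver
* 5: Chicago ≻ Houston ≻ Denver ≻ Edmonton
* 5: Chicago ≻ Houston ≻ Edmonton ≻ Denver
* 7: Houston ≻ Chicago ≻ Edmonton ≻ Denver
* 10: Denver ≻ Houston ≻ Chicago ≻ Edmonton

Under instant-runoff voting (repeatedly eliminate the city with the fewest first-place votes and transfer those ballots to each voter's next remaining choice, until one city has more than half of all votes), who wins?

Round 1: Edmonton 6, Houston 7, Denver 17, Chicago 10. Edmonton eliminated.
Round 2: Houston 7, Denver 17, Chicago 16. Houston eliminated.
Round 3: Denver 17, Chicago 23. Chicago has a majority (≥21).

Chicago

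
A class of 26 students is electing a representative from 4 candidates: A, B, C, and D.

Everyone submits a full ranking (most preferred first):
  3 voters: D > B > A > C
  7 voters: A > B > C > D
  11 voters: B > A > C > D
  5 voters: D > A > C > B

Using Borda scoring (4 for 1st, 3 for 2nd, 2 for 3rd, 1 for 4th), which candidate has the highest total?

A

A: 3×2 + 7×4 + 11×3 + 5×3 = 82
B: 3×3 + 7×3 + 11×4 + 5×1 = 79
C: 3×1 + 7×2 + 11×2 + 5×2 = 49
D: 3×4 + 7×1 + 11×1 + 5×4 = 50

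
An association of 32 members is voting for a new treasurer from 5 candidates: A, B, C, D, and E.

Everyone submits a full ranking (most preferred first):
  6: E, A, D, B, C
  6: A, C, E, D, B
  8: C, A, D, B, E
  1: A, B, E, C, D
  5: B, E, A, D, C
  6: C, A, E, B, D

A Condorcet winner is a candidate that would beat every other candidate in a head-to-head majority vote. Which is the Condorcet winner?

A

A vs B: 27–5
A vs C: 18–14
A vs D: 32–0
A vs E: 21–11
A beats every other candidate.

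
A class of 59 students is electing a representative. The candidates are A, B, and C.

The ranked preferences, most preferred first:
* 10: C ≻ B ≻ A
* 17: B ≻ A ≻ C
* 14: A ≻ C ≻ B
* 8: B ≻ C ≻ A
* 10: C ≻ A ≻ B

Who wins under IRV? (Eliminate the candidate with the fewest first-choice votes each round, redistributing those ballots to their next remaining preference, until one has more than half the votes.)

Round 1: A 14, B 25, C 20. A eliminated.
Round 2: B 25, C 34. C has a majority (≥30).

C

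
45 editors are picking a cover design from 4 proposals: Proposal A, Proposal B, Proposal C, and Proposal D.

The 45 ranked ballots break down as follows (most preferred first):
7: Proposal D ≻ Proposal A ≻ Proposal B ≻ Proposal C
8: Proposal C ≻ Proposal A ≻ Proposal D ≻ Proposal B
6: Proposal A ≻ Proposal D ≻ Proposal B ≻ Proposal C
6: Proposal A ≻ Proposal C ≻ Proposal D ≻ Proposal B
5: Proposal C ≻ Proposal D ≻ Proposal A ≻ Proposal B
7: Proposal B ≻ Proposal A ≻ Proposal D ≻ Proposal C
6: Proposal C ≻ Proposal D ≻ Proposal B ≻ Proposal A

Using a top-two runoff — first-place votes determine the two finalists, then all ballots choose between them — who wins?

Round 1 first-place votes: Proposal A 12, Proposal B 7, Proposal C 19, Proposal D 7. Proposal C and Proposal A advance.
Runoff: Proposal C is ranked above Proposal A on 19 ballots, Proposal A above Proposal C on 26.

Proposal A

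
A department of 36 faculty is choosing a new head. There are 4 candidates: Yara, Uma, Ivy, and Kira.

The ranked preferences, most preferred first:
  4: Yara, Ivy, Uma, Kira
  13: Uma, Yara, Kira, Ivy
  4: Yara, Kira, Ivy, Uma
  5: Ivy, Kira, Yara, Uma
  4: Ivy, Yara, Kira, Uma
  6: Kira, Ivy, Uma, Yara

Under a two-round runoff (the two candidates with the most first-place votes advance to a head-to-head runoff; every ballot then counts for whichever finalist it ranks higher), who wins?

Ivy

Round 1 first-place votes: Yara 8, Uma 13, Ivy 9, Kira 6. Uma and Ivy advance.
Runoff: Uma is ranked above Ivy on 13 ballots, Ivy above Uma on 23.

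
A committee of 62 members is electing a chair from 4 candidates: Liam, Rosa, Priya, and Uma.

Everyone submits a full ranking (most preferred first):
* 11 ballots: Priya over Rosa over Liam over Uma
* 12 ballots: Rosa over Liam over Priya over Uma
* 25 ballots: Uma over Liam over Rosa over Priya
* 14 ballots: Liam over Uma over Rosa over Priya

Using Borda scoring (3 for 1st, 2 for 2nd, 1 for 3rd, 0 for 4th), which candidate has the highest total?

Liam: 11×1 + 12×2 + 25×2 + 14×3 = 127
Rosa: 11×2 + 12×3 + 25×1 + 14×1 = 97
Priya: 11×3 + 12×1 + 25×0 + 14×0 = 45
Uma: 11×0 + 12×0 + 25×3 + 14×2 = 103

Liam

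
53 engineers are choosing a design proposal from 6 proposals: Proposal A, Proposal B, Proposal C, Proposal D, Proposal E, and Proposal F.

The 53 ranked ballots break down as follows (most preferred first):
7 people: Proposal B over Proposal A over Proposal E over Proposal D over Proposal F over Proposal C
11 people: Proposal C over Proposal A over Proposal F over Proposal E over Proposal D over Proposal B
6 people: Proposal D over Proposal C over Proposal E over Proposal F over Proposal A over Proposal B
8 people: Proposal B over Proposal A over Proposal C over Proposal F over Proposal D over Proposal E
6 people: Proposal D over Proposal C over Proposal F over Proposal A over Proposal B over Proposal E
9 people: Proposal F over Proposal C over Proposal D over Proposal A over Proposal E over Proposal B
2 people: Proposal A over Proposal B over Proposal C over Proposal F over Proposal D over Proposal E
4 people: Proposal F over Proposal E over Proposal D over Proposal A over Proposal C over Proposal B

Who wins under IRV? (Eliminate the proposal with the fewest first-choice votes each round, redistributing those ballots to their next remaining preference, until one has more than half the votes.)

Round 1: Proposal A 2, Proposal B 15, Proposal C 11, Proposal D 12, Proposal E 0, Proposal F 13. Proposal E eliminated.
Round 2: Proposal A 2, Proposal B 15, Proposal C 11, Proposal D 12, Proposal F 13. Proposal A eliminated.
Round 3: Proposal B 17, Proposal C 11, Proposal D 12, Proposal F 13. Proposal C eliminated.
Round 4: Proposal B 17, Proposal D 12, Proposal F 24. Proposal D eliminated.
Round 5: Proposal B 17, Proposal F 36. Proposal F has a majority (≥27).

Proposal F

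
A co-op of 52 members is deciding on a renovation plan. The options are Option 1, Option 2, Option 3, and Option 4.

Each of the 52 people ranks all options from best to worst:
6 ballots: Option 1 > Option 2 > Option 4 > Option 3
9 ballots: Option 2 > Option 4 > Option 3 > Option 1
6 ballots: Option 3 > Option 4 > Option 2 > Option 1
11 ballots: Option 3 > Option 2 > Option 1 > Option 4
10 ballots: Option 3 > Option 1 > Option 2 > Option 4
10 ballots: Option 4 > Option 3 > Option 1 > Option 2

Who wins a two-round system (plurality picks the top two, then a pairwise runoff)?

Option 3

Round 1 first-place votes: Option 1 6, Option 2 9, Option 3 27, Option 4 10. Option 3 and Option 4 advance.
Runoff: Option 3 is ranked above Option 4 on 27 ballots, Option 4 above Option 3 on 25.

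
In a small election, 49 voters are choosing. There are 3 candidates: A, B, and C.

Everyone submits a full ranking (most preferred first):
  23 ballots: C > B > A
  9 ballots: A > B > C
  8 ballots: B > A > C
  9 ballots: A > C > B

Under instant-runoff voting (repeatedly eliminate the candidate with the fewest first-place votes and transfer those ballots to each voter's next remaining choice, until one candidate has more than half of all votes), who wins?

A

Round 1: A 18, B 8, C 23. B eliminated.
Round 2: A 26, C 23. A has a majority (≥25).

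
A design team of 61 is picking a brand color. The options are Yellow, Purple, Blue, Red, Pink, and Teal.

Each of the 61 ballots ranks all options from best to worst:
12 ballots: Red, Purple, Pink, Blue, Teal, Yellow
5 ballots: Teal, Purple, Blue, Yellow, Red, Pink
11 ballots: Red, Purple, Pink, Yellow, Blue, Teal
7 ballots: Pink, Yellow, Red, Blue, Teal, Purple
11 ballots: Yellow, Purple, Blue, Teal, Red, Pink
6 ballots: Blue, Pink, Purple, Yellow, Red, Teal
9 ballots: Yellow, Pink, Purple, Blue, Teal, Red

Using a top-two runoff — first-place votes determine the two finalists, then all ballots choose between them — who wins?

Yellow

Round 1 first-place votes: Yellow 20, Purple 0, Blue 6, Red 23, Pink 7, Teal 5. Red and Yellow advance.
Runoff: Red is ranked above Yellow on 23 ballots, Yellow above Red on 38.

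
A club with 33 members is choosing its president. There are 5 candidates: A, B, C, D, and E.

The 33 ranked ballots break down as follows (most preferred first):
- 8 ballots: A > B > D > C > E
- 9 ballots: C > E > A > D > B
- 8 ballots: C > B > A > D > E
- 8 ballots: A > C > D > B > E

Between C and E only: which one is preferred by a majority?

C

C is ranked above E on 33 ballots; E above C on 0.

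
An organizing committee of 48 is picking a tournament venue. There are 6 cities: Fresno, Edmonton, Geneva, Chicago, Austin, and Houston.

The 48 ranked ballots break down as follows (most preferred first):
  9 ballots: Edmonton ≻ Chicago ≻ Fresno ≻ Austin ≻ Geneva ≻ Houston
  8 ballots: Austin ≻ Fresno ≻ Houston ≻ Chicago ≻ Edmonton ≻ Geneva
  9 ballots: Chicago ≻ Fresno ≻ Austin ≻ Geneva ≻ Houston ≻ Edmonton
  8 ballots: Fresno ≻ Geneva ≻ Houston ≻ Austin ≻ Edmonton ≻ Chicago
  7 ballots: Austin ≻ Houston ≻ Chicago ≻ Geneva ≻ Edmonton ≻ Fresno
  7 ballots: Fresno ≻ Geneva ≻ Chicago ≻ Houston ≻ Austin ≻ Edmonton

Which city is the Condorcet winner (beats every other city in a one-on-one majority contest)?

Chicago vs Fresno: 25–23
Chicago vs Edmonton: 31–17
Chicago vs Geneva: 33–15
Chicago vs Austin: 25–23
Chicago vs Houston: 25–23
Chicago beats every other city.

Chicago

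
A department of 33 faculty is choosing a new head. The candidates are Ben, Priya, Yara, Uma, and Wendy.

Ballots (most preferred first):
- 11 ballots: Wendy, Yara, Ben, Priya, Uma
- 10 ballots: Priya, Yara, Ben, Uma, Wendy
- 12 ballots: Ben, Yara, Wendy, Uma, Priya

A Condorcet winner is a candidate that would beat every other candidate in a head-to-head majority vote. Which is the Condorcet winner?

Yara

Yara vs Ben: 21–12
Yara vs Priya: 23–10
Yara vs Uma: 33–0
Yara vs Wendy: 22–11
Yara beats every other candidate.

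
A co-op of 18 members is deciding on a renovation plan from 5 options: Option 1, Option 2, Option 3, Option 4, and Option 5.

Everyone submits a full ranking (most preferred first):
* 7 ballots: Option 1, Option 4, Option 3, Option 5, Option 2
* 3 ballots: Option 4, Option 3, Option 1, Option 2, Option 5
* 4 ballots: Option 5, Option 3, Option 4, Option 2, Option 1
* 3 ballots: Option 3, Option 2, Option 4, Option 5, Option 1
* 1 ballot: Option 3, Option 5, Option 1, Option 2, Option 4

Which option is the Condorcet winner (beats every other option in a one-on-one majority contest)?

Option 4 vs Option 1: 10–8
Option 4 vs Option 2: 14–4
Option 4 vs Option 3: 10–8
Option 4 vs Option 5: 13–5
Option 4 beats every other option.

Option 4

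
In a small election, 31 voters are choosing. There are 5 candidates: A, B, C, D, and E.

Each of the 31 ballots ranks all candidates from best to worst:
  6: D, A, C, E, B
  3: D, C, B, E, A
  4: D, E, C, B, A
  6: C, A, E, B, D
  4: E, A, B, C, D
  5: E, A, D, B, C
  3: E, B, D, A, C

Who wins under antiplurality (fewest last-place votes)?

E

Last-place votes: A 7, B 6, C 8, D 10, E 0.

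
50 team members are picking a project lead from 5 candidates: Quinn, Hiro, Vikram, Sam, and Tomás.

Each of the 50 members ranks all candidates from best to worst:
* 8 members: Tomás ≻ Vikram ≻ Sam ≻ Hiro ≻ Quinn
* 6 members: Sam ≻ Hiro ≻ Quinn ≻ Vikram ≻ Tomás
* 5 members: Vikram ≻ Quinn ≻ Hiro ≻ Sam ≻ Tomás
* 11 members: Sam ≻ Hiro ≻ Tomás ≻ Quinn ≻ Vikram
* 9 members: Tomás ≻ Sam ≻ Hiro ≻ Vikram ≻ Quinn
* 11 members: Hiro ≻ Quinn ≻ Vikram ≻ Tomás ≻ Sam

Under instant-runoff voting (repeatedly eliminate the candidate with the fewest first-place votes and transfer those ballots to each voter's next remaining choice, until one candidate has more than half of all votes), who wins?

Round 1: Quinn 0, Hiro 11, Vikram 5, Sam 17, Tomás 17. Quinn eliminated.
Round 2: Hiro 11, Vikram 5, Sam 17, Tomás 17. Vikram eliminated.
Round 3: Hiro 16, Sam 17, Tomás 17. Hiro eliminated.
Round 4: Sam 22, Tomás 28. Tomás has a majority (≥26).

Tomás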